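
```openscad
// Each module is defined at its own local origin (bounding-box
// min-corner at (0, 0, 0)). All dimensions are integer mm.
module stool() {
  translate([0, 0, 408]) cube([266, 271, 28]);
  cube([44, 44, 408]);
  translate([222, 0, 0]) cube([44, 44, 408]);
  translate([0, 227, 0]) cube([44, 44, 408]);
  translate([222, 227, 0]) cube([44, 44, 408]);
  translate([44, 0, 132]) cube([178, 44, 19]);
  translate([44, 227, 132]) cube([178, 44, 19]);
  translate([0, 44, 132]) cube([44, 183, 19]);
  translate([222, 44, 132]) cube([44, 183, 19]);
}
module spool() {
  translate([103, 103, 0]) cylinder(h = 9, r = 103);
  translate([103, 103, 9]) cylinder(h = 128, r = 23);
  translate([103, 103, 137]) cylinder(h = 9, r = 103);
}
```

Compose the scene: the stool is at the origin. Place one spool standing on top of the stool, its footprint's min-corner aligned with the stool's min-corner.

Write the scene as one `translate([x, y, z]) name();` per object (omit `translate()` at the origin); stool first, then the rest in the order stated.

stool();
translate([0, 0, 436]) spool();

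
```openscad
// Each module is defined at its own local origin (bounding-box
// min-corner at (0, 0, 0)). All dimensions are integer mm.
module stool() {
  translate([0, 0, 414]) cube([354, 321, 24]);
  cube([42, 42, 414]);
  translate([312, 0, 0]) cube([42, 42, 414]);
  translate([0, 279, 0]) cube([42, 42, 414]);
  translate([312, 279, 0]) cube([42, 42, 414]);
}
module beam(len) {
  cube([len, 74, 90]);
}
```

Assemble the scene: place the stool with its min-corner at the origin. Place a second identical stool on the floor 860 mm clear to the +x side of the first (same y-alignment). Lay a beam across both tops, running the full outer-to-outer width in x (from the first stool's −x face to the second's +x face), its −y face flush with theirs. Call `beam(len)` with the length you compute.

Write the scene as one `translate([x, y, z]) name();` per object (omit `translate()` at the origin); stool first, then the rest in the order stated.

stool();
translate([1214, 0, 0]) stool();
translate([0, 0, 438]) beam(1568);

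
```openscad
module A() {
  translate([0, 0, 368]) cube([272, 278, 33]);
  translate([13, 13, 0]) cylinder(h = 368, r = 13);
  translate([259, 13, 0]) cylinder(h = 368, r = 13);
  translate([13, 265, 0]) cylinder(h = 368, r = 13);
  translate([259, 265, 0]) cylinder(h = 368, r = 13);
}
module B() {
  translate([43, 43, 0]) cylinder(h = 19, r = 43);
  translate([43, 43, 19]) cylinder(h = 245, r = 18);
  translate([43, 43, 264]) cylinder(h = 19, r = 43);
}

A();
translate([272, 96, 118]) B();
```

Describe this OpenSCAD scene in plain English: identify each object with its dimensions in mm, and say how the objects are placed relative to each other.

A is a four-legged stool. The seat is 272×278 mm, 33 mm thick, top at z = 401 mm. It stands on four round legs, each 26 mm in diameter, from z = 0 to the seat underside, each leg's axis is inset half a diameter from the nearest pair of seat edges (so the leg's bounding box is flush with the corner).

B is a spool: two coaxial disc flanges of radius 43 mm and thickness 19 mm, joined by a core cylinder of radius 18 mm and height 245 mm. The lower flange rests on z = 0 and the three cylinders share a vertical axis.

The spool is beside the stool with their tops flush at z = 401.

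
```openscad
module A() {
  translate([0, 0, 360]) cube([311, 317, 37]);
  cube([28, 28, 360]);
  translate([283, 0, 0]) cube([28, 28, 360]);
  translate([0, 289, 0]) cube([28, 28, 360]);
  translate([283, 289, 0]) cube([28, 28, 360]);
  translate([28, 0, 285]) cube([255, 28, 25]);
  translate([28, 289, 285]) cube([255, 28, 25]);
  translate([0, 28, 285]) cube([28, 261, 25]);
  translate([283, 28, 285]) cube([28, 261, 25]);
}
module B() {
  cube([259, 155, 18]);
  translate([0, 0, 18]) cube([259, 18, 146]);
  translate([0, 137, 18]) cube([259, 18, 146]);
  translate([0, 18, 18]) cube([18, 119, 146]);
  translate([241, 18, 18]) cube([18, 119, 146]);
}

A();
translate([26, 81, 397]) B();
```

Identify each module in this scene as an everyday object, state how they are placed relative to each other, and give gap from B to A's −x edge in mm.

The open box's min-x is at 26; the stool's min-x is 0; gap = 26 mm.

A is a stool. B is an open box. The open box is on top of the stool, centred. The gap from the open box to the stool's −x edge is 26 mm.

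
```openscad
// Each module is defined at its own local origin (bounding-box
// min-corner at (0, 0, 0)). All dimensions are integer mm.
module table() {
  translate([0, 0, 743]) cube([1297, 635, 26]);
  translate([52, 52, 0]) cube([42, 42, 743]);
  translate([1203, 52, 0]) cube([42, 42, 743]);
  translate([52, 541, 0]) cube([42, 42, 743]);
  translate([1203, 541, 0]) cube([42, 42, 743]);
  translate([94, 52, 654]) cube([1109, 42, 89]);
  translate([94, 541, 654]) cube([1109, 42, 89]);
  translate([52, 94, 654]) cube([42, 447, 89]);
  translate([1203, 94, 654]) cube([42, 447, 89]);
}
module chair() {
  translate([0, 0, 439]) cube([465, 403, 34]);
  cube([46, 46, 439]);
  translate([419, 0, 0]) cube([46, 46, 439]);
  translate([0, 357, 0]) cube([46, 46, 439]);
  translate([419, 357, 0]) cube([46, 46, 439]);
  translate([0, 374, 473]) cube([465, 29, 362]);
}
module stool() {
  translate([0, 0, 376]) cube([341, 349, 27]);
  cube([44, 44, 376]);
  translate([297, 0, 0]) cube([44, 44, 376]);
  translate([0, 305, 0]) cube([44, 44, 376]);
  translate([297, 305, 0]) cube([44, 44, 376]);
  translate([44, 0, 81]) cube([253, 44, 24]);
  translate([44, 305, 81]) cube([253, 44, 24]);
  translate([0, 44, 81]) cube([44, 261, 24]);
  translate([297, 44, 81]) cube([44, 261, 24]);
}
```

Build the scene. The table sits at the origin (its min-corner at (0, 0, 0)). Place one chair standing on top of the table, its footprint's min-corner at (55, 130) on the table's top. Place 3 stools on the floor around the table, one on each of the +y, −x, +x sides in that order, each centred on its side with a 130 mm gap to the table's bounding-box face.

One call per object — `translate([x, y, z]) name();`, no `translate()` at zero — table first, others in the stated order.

table();
translate([55, 130, 769]) chair();
translate([478, 765, 0]) stool();
translate([-471, 143, 0]) stool();
translate([1427, 143, 0]) stool();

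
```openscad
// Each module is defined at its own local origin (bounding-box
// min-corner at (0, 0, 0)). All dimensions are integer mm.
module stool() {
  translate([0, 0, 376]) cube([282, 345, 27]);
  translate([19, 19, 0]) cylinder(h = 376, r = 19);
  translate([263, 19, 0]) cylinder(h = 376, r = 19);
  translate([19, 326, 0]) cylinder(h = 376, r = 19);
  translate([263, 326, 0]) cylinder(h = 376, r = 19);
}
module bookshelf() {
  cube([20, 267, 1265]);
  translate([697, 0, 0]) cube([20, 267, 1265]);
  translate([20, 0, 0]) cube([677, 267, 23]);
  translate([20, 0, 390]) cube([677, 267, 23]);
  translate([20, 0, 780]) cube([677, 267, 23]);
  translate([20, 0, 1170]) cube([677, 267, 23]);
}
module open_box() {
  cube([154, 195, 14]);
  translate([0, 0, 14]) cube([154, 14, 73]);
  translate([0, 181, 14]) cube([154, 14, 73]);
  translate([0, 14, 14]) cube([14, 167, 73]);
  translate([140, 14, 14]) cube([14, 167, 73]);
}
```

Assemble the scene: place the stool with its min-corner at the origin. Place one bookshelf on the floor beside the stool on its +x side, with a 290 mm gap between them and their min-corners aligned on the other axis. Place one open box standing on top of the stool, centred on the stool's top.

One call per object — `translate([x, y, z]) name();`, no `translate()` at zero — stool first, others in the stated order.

stool();
translate([572, 0, 0]) bookshelf();
translate([64, 75, 403]) open_box();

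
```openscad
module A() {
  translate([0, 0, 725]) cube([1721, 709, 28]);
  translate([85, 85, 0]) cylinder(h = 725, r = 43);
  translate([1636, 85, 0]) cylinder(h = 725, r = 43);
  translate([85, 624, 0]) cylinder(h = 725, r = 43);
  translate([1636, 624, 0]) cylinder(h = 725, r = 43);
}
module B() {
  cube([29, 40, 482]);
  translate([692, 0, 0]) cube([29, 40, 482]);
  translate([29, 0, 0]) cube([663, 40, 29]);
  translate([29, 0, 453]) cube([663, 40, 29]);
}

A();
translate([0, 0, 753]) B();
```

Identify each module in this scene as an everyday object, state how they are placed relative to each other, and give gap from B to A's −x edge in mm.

The picture frame's min-x is at 0; the table's min-x is 0; gap = 0 mm.

A is a table. B is a picture frame. The picture frame is on top of the table. The gap from the picture frame to the table's −x edge is 0 mm.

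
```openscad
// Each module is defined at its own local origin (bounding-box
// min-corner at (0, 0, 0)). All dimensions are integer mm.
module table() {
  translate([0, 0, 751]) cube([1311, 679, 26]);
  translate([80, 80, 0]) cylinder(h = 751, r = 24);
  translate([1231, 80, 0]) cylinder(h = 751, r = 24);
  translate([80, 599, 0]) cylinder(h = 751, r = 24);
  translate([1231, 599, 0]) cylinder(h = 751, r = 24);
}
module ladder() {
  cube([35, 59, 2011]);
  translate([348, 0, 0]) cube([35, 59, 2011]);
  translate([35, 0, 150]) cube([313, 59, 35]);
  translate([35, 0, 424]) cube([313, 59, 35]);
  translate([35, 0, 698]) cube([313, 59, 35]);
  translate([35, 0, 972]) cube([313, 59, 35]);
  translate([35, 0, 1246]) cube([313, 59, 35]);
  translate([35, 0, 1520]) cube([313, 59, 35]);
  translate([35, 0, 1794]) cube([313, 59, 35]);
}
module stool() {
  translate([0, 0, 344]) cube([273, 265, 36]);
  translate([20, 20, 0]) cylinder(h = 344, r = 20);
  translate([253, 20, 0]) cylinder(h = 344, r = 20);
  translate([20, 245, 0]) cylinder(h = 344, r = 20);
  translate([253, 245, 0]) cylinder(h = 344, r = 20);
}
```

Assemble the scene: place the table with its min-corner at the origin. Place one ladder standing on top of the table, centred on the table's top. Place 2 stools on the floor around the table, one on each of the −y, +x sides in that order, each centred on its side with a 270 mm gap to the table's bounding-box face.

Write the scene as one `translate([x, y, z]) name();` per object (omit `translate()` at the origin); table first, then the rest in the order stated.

table();
translate([464, 310, 777]) ladder();
translate([519, -535, 0]) stool();
translate([1581, 207, 0]) stool();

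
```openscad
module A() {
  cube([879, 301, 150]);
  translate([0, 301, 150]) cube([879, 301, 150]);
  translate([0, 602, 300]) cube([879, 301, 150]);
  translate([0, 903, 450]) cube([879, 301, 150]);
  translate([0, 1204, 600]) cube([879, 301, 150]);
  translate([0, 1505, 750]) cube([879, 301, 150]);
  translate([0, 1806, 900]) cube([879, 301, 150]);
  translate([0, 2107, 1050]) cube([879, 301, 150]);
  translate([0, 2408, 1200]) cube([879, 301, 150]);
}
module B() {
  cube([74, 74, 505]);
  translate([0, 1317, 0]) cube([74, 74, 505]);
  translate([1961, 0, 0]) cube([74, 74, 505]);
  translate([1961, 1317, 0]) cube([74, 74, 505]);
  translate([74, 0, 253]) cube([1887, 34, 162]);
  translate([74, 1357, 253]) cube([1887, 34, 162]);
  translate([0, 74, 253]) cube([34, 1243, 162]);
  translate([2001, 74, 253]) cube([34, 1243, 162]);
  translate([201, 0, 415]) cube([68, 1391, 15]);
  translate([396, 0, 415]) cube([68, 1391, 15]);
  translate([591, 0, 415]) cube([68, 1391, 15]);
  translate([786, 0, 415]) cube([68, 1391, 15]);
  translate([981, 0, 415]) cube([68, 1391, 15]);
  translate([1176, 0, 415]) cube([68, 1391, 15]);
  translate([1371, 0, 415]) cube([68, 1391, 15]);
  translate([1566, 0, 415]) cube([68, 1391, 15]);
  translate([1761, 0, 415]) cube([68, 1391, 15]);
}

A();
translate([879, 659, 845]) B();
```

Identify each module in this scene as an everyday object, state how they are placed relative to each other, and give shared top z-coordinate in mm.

Both tops at z = 1350 mm.

A is a staircase. B is a bed frame. The bed frame is beside the staircase with their tops flush at z = 1350. The shared top z-coordinate is 1350 mm.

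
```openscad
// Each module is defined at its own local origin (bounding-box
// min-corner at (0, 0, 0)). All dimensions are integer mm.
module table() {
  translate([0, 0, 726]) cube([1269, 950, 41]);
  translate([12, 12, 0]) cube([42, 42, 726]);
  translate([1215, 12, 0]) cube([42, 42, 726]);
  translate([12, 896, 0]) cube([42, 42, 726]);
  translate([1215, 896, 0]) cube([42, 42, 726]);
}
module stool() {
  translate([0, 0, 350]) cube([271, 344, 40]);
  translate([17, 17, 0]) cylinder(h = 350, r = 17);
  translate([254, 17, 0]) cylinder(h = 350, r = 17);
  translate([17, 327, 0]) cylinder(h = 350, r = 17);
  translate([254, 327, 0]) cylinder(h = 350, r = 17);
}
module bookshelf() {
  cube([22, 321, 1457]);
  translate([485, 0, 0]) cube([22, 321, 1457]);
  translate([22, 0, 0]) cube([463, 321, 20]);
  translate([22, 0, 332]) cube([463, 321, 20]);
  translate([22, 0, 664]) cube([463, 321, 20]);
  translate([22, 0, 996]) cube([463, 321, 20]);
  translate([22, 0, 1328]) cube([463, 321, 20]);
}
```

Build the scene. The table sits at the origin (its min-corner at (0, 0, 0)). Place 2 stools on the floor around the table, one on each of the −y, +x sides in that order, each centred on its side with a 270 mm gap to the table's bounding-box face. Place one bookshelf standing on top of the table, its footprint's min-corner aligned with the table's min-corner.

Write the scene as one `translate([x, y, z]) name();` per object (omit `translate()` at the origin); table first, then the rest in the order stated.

table();
translate([499, -614, 0]) stool();
translate([1539, 303, 0]) stool();
translate([0, 0, 767]) bookshelf();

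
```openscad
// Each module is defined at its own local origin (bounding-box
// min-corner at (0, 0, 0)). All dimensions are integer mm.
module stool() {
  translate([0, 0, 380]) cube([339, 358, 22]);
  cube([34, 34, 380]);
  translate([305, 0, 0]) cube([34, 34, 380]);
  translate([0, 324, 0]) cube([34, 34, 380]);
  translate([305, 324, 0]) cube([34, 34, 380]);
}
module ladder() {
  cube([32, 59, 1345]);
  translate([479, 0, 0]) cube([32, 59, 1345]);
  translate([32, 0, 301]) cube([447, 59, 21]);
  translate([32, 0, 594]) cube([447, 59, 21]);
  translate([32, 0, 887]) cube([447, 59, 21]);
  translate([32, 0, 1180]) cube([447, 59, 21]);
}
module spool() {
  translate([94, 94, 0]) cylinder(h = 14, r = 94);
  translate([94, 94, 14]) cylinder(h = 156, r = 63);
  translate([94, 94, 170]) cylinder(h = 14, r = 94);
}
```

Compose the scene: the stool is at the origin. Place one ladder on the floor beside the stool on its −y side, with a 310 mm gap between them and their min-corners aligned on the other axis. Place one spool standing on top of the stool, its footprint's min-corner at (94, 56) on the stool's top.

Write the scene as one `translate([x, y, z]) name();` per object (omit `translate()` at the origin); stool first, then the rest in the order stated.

stool();
translate([0, -369, 0]) ladder();
translate([94, 56, 402]) spool();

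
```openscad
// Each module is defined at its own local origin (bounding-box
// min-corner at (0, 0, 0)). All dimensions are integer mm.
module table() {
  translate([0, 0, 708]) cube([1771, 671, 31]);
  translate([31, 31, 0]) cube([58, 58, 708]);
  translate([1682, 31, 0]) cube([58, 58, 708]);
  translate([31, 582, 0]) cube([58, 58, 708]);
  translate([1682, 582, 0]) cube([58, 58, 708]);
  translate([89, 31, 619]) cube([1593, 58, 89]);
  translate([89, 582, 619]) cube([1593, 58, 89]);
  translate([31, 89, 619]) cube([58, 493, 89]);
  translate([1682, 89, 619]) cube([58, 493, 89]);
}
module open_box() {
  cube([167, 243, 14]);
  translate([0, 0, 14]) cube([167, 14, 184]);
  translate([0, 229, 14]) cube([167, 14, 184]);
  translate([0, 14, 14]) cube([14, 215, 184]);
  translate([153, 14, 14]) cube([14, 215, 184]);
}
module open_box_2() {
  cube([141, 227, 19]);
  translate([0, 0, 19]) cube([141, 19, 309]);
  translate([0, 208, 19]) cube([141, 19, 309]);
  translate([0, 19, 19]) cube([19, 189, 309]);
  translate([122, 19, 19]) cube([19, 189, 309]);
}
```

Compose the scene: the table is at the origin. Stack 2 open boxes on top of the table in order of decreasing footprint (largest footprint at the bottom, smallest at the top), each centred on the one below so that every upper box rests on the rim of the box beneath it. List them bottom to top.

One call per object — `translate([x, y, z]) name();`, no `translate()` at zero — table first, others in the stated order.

table();
translate([802, 214, 739]) open_box();
translate([815, 222, 937]) open_box_2();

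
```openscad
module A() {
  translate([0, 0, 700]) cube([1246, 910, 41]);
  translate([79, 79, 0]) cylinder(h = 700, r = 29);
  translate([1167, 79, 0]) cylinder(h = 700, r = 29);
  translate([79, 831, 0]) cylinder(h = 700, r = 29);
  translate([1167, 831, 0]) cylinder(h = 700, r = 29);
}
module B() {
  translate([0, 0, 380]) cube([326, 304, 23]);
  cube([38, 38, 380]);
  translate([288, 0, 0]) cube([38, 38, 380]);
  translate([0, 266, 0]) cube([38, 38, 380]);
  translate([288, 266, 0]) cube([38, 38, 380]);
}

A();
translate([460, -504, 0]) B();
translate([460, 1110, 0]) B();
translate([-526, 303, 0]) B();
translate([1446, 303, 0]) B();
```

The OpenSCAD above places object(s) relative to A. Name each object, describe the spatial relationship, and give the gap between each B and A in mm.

Each stool's nearest face is 200 mm from the table's bounding box.

A is a table. B is a stool. Four stools sit around the table at the −y, +y, −x, +x sides. The gap between each stool and the table is 200 mm.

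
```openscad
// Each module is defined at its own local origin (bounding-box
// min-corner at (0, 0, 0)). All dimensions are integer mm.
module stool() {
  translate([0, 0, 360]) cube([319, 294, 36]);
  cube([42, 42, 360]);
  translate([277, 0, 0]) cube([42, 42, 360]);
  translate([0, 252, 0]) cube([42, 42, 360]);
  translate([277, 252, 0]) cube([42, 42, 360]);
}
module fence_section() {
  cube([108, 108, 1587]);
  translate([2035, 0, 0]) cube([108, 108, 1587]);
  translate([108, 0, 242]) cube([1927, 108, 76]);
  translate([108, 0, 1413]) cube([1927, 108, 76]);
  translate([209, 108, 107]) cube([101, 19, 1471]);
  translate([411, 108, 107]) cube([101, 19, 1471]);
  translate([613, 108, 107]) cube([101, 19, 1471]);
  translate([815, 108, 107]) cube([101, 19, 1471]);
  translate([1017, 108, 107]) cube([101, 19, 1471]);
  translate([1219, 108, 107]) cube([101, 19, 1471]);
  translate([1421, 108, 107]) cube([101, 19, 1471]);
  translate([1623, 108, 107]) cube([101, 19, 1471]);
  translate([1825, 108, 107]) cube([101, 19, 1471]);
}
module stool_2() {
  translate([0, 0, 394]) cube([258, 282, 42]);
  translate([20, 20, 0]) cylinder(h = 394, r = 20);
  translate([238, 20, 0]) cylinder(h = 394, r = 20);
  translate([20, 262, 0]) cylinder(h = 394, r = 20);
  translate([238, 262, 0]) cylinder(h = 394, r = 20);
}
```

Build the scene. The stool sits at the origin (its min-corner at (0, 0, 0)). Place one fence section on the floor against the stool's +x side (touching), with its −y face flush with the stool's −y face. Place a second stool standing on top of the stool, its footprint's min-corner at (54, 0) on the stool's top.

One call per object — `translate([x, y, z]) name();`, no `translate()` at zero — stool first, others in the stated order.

stool();
translate([319, 0, 0]) fence_section();
translate([54, 0, 396]) stool_2();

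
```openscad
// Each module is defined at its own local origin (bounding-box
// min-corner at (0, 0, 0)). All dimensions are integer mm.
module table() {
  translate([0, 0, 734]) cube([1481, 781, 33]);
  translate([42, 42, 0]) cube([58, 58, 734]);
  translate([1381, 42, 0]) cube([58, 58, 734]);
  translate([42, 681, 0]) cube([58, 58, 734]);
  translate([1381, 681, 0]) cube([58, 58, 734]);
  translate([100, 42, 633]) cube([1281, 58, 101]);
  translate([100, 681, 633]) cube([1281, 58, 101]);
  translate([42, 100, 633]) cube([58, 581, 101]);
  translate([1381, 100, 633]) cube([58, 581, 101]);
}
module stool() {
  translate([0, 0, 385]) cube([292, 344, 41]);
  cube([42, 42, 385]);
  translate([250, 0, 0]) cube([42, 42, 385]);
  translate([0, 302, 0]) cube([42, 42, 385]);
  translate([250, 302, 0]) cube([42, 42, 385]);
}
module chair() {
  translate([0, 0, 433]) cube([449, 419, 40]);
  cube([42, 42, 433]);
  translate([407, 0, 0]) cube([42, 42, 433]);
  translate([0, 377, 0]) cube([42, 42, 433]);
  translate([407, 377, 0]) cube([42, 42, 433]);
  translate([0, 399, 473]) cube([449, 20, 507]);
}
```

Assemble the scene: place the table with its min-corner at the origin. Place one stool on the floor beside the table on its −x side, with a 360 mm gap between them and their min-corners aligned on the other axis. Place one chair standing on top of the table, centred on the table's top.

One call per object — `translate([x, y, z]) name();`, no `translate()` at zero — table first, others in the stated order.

table();
translate([-652, 0, 0]) stool();
translate([516, 181, 767]) chair();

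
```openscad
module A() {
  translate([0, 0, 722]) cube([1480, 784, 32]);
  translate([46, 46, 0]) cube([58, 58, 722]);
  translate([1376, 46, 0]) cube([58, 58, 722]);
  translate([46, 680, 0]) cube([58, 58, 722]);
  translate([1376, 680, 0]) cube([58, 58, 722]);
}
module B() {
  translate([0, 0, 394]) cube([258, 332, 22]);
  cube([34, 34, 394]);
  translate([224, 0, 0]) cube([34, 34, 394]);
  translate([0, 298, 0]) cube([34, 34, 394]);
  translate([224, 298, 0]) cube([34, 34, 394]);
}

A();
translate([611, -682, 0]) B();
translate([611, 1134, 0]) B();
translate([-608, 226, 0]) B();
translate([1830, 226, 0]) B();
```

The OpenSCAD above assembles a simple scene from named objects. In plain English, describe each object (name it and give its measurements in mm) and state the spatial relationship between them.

A is a table: top 1480 mm (x) × 784 mm (y), 32 mm thick, upper face at z = 754 mm, on four 58×58 mm square legs, each inset 46 mm from the nearest pair of top edges, running from z = 0 to the bottom of the top.

B is a four-legged stool. The seat is 258×332 mm, 22 mm thick, top at z = 416 mm. It stands on four square legs, each 34×34 mm in cross-section, from z = 0 to the seat underside, each flush with a corner of the seat.

Four stools sit around the table at the −y, +y, −x, +x sides.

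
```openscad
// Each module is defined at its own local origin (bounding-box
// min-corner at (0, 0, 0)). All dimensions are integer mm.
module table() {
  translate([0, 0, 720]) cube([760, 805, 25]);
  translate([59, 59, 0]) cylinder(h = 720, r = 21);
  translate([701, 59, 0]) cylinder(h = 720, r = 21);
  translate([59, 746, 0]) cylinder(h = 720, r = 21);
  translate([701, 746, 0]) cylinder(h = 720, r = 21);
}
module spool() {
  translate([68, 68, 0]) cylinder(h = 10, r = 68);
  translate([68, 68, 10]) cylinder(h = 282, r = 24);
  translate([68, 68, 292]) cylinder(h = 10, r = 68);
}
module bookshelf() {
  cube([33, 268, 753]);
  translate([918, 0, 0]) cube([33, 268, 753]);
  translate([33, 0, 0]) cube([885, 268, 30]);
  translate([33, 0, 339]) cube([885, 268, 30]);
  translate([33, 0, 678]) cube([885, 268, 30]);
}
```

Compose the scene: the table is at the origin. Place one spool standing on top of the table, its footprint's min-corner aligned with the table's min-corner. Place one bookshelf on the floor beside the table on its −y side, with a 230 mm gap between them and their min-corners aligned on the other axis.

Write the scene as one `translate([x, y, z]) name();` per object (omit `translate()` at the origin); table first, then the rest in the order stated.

table();
translate([0, 0, 745]) spool();
translate([0, -498, 0]) bookshelf();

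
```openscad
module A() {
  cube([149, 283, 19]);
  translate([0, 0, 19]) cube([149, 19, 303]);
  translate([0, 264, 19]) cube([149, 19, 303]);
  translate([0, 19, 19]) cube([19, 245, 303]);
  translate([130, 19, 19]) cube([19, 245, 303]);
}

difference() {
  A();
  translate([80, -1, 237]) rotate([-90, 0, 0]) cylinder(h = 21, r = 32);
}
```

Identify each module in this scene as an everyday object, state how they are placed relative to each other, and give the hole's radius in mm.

The subtracted cylinder has r = 32 mm.

A is an open box. The open box has a circular hole through its front wall. The hole's radius is 32 mm.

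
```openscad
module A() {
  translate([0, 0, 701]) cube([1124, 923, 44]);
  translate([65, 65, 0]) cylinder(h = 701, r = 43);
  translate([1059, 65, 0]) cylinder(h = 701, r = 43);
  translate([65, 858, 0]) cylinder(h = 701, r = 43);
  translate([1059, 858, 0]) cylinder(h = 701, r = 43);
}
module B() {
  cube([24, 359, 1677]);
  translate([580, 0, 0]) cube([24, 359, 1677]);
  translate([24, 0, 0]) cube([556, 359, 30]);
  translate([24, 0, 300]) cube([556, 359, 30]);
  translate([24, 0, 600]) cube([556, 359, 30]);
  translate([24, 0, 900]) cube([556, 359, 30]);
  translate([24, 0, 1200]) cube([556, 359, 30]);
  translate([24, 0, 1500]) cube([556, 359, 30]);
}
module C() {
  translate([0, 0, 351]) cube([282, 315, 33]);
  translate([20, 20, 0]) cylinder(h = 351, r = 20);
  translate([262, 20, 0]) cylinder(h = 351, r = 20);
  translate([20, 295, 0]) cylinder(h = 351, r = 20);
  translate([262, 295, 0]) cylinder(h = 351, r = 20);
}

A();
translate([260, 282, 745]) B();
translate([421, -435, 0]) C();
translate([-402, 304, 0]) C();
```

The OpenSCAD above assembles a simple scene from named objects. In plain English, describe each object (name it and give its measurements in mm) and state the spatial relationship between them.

A is a table with a 1124×923 mm rectangular top, 44 mm thick, top surface at z = 745 mm, supported by four round legs of 86 mm diameter, each leg's bounding box inset 22 mm from the nearest pair of top edges, running from the floor.

B is a bookshelf 604 mm wide overall, 359 mm deep and 1677 mm tall. The two sides are 24 mm thick vertical panels. 6 horizontal shelves of 30 mm thickness span between the inner faces of the sides; the lowest shelf sits on the floor and shelves are stacked with a clear vertical gap of 270 mm between each pair.

C is a simple wooden stool: a rectangular seat 282 mm (x) by 315 mm (y), 33 mm thick, top face at z = 384 mm, on four round legs, each 40 mm in diameter. The legs rest on z = 0, each leg's axis is inset half a diameter from the nearest pair of seat edges (so the leg's bounding box is flush with the corner).

The bookshelf is on top of the table, centred. Two stools sit around the table at the −y, −x sides.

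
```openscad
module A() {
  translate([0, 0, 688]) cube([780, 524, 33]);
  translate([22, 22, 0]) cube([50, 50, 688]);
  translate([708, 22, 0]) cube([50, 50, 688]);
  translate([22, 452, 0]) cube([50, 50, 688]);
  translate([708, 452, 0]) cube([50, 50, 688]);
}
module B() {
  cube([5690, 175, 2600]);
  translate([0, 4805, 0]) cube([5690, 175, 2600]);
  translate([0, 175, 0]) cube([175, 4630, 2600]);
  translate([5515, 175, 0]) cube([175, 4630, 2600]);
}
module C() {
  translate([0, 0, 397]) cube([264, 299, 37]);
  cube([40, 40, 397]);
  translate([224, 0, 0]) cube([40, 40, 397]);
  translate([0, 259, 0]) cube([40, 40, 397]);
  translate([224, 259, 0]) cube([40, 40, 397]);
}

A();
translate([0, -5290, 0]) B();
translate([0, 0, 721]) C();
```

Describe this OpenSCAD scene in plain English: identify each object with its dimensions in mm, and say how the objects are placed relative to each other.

A is a table: top 780 mm (x) × 524 mm (y), 33 mm thick, upper face at z = 721 mm, on four 50×50 mm square legs, each inset 22 mm from the nearest pair of top edges, running from z = 0 to the bottom of the top.

B is the wall frame of a small rectangular building: four walls, each 2600 mm tall and 175 mm thick, enclosing a footprint 5690 mm (x) by 4980 mm (y) outside-to-outside, with no floor or roof. The front and back walls (the −y and +y sides) span the full width; the two side walls fit between them.

C is a four-legged stool. The seat is a 264×299×37 mm slab whose top surface is at z = 434 mm; four square legs, each 40×40 mm in cross-section, run from the floor (z = 0) to the underside of the seat, each flush with a corner of the seat.

The house frame is on the floor beside the table on its −y side. The stool is on top of the table.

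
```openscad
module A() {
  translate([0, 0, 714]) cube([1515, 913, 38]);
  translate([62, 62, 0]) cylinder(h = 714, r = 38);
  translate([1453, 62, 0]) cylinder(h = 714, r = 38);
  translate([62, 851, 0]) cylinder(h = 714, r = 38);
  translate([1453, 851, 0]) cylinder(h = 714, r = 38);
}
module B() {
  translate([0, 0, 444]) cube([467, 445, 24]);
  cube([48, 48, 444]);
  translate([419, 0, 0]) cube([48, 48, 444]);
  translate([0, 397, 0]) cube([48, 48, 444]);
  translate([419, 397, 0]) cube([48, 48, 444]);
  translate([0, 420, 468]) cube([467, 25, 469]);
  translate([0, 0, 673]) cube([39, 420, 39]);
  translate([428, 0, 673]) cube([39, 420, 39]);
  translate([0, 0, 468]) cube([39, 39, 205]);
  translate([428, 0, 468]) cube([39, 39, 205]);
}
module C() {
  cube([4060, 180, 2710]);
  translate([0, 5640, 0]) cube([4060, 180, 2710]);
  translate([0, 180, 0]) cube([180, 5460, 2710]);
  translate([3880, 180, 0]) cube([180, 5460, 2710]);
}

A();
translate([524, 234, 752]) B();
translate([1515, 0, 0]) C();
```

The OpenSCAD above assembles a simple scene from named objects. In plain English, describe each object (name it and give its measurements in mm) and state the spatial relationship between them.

A is a table: top 1515 mm (x) × 913 mm (y), 38 mm thick, upper face at z = 752 mm, on four round legs of 76 mm diameter, each leg's bounding box inset 24 mm from the nearest pair of top edges, running from z = 0 to the bottom of the top.

B is a chair: 467×445 mm seat, 24 mm thick, top at z = 468 mm, on four 48 mm square corner legs flush with the seat edges. A 25 mm thick backrest slab spans the full seat width, extending 469 mm above the seat top, its back face flush with the seat's +y edge. Two armrests of 39×39 mm section run along each side from the seat's front edge to the front of the backrest, top faces 244 mm above the seat top and outer faces flush with the seat's x-edges; a 39×39 mm post under the front of each armrest stands on the seat at the front corner.

C is a box-shaped house frame (walls only): outside footprint 4060×5820 mm, wall height 2710 mm, wall thickness 180 mm. The two y-facing walls run the full x-width; the two x-facing walls fit between the inner faces of the y-facing walls.

The chair is on top of the table, centred. The house frame is against the table's +x side, with their −y faces flush.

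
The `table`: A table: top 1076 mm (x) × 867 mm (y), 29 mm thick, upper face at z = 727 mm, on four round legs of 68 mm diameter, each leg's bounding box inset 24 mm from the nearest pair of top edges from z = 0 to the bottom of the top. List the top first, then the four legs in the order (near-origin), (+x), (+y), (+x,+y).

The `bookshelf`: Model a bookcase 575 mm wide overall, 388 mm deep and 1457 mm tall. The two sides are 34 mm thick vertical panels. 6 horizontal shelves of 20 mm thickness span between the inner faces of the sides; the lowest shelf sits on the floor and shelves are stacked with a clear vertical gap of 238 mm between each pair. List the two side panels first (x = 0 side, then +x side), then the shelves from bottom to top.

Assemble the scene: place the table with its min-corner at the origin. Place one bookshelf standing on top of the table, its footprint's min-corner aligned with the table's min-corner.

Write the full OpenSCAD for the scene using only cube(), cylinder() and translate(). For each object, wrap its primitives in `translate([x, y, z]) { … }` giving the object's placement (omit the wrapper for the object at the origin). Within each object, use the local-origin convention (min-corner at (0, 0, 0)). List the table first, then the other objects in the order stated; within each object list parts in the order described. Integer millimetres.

translate([0, 0, 698]) cube([1076, 867, 29]);
translate([58, 58, 0]) cylinder(h = 698, r = 34);
translate([1018, 58, 0]) cylinder(h = 698, r = 34);
translate([58, 809, 0]) cylinder(h = 698, r = 34);
translate([1018, 809, 0]) cylinder(h = 698, r = 34);
translate([0, 0, 727]) {
  cube([34, 388, 1457]);
  translate([541, 0, 0]) cube([34, 388, 1457]);
  translate([34, 0, 0]) cube([507, 388, 20]);
  translate([34, 0, 258]) cube([507, 388, 20]);
  translate([34, 0, 516]) cube([507, 388, 20]);
  translate([34, 0, 774]) cube([507, 388, 20]);
  translate([34, 0, 1032]) cube([507, 388, 20]);
  translate([34, 0, 1290]) cube([507, 388, 20]);
}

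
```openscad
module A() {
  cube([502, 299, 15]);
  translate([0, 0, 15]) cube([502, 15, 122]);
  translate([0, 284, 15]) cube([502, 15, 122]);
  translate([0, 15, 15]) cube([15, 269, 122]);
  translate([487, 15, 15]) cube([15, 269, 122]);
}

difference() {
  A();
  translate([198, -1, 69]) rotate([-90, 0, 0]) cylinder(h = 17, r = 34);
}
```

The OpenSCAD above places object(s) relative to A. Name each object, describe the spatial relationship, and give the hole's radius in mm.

A is an open box. The open box has a circular hole through its front wall. The hole's radius is 34 mm.

The subtracted cylinder has r = 34 mm.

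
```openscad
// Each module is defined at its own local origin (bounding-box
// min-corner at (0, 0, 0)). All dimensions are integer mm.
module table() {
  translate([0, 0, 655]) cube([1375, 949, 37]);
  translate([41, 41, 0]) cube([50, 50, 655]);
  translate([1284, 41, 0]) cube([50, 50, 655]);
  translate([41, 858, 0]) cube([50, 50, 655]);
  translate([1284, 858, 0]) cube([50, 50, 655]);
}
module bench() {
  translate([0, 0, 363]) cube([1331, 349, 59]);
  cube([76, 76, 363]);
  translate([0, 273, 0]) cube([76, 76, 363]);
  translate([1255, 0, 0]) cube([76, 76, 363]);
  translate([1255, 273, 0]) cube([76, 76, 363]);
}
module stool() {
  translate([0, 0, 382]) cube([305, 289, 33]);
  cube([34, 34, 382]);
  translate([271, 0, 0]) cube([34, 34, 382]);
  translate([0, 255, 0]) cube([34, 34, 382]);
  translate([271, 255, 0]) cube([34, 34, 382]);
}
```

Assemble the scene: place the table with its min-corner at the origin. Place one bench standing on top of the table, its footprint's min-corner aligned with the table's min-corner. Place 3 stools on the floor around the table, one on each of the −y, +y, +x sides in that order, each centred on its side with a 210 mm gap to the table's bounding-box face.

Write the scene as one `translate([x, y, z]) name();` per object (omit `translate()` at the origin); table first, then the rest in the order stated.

table();
translate([0, 0, 692]) bench();
translate([535, -499, 0]) stool();
translate([535, 1159, 0]) stool();
translate([1585, 330, 0]) stool();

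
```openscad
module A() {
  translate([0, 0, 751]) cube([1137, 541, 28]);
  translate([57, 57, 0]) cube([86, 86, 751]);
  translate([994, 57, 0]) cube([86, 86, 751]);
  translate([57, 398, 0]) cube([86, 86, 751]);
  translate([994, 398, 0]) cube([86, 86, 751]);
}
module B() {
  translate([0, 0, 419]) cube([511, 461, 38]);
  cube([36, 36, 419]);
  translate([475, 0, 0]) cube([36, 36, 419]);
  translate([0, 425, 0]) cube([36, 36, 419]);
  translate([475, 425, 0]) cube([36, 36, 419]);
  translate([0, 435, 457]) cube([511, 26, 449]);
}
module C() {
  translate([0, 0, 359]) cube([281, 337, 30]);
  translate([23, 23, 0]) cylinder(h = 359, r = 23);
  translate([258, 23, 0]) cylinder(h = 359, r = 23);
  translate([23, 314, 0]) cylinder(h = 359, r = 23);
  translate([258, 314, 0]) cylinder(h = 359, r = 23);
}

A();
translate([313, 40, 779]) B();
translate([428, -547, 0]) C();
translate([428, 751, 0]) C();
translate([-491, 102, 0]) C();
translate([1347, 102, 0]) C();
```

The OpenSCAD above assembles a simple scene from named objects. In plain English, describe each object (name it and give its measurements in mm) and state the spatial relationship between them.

A is a rectangular dining table. The top is 1137×541×28 mm with its upper surface at z = 779 mm. It stands on four 86×86 mm square legs, each inset 57 mm from the nearest pair of top edges, running from the floor to the underside of the top.

B is a chair: 511×461 mm seat, 38 mm thick, top at z = 457 mm, on four 36 mm square corner legs flush with the seat edges. A 26 mm thick backrest slab spans the full seat width, extending 449 mm above the seat top, its back face flush with the seat's +y edge.

C is a simple wooden stool: a rectangular seat 281 mm (x) by 337 mm (y), 30 mm thick, top face at z = 389 mm, on four round legs, each 46 mm in diameter. The legs rest on z = 0, each leg's axis is inset half a diameter from the nearest pair of seat edges (so the leg's bounding box is flush with the corner).

The chair is on top of the table, centred. Four stools sit around the table at the −y, +y, −x, +x sides.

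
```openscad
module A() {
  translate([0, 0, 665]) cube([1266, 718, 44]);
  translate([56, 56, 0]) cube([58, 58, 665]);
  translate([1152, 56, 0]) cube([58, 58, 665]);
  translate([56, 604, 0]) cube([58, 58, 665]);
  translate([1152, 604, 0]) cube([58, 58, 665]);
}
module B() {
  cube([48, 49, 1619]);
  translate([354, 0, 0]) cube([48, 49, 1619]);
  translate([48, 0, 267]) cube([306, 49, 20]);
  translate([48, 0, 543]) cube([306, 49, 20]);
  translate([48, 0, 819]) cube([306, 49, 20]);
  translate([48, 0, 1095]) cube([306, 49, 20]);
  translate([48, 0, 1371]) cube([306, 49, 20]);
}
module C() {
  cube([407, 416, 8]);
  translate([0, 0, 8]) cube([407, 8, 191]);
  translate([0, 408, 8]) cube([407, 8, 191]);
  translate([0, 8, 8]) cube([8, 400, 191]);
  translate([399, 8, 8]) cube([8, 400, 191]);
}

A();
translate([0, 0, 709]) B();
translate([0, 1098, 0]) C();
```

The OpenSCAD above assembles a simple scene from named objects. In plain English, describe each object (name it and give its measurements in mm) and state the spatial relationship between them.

A is a table with a 1266×718 mm rectangular top, 44 mm thick, top surface at z = 709 mm, supported by four 58×58 mm square legs, each inset 56 mm from the nearest pair of top edges, running from the floor.

B is a straight ladder. Two 48×49 mm vertical rails, 1619 mm tall, stand 402 mm apart (outside-to-outside) with their front faces coplanar on the −y side. 5 rungs, each 49 mm deep and 20 mm tall, span between the inner faces of the rails, front faces flush with the rails. The lowest rung's underside is at z = 267 mm and rungs are spaced 276 mm apart (underside to underside).

C is an open storage box with external size 407×416×199 mm and wall thickness 8 mm (the base is also 8 mm thick). The base covers the whole footprint; the four walls stand on the base, with the y-facing walls full-width and the x-facing walls fitting between their inner faces.

The ladder is on top of the table. The open box is on the floor beside the table on its +y side.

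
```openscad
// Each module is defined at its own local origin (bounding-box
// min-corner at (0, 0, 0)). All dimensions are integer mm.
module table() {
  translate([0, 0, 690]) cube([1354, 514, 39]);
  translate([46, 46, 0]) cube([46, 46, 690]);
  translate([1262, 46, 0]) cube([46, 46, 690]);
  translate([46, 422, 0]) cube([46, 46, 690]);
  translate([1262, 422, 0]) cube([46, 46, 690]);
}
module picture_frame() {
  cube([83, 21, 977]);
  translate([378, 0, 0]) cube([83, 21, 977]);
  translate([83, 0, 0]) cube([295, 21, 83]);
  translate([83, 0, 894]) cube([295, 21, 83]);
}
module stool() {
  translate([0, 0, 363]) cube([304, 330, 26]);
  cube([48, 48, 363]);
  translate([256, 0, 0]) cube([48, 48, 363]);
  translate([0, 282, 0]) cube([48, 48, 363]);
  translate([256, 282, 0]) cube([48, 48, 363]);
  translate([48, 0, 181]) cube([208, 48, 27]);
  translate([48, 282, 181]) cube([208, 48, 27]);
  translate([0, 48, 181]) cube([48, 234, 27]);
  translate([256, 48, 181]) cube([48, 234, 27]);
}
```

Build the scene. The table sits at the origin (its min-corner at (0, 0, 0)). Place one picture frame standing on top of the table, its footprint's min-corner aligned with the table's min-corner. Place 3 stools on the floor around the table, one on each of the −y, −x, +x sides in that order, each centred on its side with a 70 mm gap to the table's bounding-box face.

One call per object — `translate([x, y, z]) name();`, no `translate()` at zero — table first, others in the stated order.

table();
translate([0, 0, 729]) picture_frame();
translate([525, -400, 0]) stool();
translate([-374, 92, 0]) stool();
translate([1424, 92, 0]) stool();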